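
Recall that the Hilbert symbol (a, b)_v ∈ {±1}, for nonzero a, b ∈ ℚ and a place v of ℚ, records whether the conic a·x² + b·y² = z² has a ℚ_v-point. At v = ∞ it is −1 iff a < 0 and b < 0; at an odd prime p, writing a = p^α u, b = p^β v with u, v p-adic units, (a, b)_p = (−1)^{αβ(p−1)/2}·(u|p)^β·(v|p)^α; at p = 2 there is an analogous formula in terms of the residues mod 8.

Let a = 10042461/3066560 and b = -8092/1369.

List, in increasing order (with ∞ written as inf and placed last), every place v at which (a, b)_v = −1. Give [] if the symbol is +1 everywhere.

[3, 5, 7, 13]

Mod squares: a ≡ 15015, b ≡ -7. Check v ∈ {∞, 2, 3, 5, 7, 11, 13, 17, 37}.
v=11: a=11^1·(≡3), b=11^0·(≡3) mod 11; (3|11)=+1, (3|11)=+1; (−1)^{1·0·5}·(+1)^0·(+1)^1 = +1.
v=2: v_2(a)=-6, v_2(b)=2; units ≡ 7, 1 (mod 8); ε·ε+αω+βω = 1·0+-6·0+2·0 ≡ 0  ⇒  (a,b)_2 = +1.
v=17: a=17^2·(≡8), b=17^2·(≡12) mod 17; (8|17)=+1, (12|17)=-1; (−1)^{2·2·8}·(+1)^2·(-1)^2 = +1.
v=7: a=7^-1·(≡5), b=7^1·(≡5) mod 7; (5|7)=-1, (5|7)=-1; (−1)^{-1·1·3}·(-1)^1·(-1)^-1 = -1.
v=3: a=3^5·(≡1), b=3^0·(≡2) mod 3; (1|3)=+1, (2|3)=-1; (−1)^{5·0·1}·(+1)^0·(-1)^5 = -1.
v=13: a=13^1·(≡8), b=13^0·(≡5) mod 13; (8|13)=-1, (5|13)=-1; (−1)^{1·0·6}·(-1)^0·(-1)^1 = -1.
v=∞: 15015 > 0 and -7 < 0  ⇒  (a,b)_∞ = +1.
v=5: a=5^-1·(≡3), b=5^0·(≡2) mod 5; (3|5)=-1, (2|5)=-1; (−1)^{-1·0·2}·(-1)^0·(-1)^-1 = -1.
v=37: a=37^-2·(≡9), b=37^-2·(≡11) mod 37; (9|37)=+1, (11|37)=+1; (−1)^{-2·-2·18}·(+1)^-2·(+1)^-2 = +1.
(15015, -7 / ℚ) ramifies at {3, 5, 7, 13}: a division algebra.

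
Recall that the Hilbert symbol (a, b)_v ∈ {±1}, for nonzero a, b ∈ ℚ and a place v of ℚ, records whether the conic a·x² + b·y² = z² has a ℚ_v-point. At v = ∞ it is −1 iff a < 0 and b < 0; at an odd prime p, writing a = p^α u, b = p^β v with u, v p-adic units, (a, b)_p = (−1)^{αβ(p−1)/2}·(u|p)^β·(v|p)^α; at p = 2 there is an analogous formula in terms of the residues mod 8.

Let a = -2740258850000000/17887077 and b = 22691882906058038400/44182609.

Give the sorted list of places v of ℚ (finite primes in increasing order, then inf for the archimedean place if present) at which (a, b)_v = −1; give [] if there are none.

[2, 43]

Mod squares: a ≡ -21242, b ≡ 32224114. Check v ∈ {∞, 2, 3, 5, 7, 13, 17, 19, 23, 37, 41, 43}.
v=5: a=5^8·(≡2), b=5^2·(≡4) mod 5; (2|5)=-1, (4|5)=+1; (−1)^{8·2·2}·(-1)^2·(+1)^8 = +1.
v=∞: -21242 < 0 and 32224114 > 0  ⇒  (a,b)_∞ = +1.
v=19: a=19^1·(≡18), b=19^1·(≡17) mod 19; (18|19)=-1, (17|19)=+1; (−1)^{1·1·9}·(-1)^1·(+1)^1 = +1.
v=3: a=3^-2·(≡1), b=3^8·(≡1) mod 3; (1|3)=+1, (1|3)=+1; (−1)^{-2·8·1}·(+1)^8·(+1)^-2 = +1.
v=43: a=43^1·(≡7), b=43^1·(≡3) mod 43; (7|43)=-1, (3|43)=-1; (−1)^{1·1·21}·(-1)^1·(-1)^1 = -1.
v=17: a=17^-2·(≡15), b=17^-4·(≡2) mod 17; (15|17)=+1, (2|17)=+1; (−1)^{-2·-4·8}·(+1)^-4·(+1)^-2 = +1.
v=23: a=23^-2·(≡17), b=23^-2·(≡14) mod 23; (17|23)=-1, (14|23)=-1; (−1)^{-2·-2·11}·(-1)^-2·(-1)^-2 = +1.
v=37: a=37^2·(≡26), b=37^3·(≡36) mod 37; (26|37)=+1, (36|37)=+1; (−1)^{2·3·18}·(+1)^3·(+1)^2 = +1.
v=7: a=7^2·(≡3), b=7^2·(≡5) mod 7; (3|7)=-1, (5|7)=-1; (−1)^{2·2·3}·(-1)^2·(-1)^2 = +1.
v=41: a=41^0·(≡23), b=41^1·(≡5) mod 41; (23|41)=+1, (5|41)=+1; (−1)^{0·1·20}·(+1)^1·(+1)^0 = +1.
v=2: v_2(a)=7, v_2(b)=7; units ≡ 3, 1 (mod 8); ε·ε+αω+βω = 1·0+7·0+7·1 ≡ 1  ⇒  (a,b)_2 = -1.
v=13: a=13^-1·(≡1), b=13^1·(≡9) mod 13; (1|13)=+1, (9|13)=+1; (−1)^{-1·1·6}·(+1)^1·(+1)^-1 = +1.
Ram(-21242, 32224114) = {2, 43}; no ℚ_2-point on the conic.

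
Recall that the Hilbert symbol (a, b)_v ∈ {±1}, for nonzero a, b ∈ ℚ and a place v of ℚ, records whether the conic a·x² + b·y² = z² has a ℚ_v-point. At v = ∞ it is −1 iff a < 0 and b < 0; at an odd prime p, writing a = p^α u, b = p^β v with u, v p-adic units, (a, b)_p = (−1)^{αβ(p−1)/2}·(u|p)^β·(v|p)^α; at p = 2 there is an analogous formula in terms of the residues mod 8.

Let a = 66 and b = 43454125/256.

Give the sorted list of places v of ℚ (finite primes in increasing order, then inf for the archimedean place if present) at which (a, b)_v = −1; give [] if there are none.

Mod squares: a ≡ 66, b ≡ 85. Check v ∈ {∞, 2, 3, 5, 11, 13, 17}.
v=5: a=5^0·(≡1), b=5^3·(≡3) mod 5; (1|5)=+1, (3|5)=-1; (−1)^{0·3·2}·(+1)^3·(-1)^0 = +1.
v=2: v_2(a)=1, v_2(b)=-8; units ≡ 1, 5 (mod 8); ε·ε+αω+βω = 0·0+1·1+-8·0 ≡ 1  ⇒  (a,b)_2 = -1.
v=13: a=13^0·(≡1), b=13^2·(≡7) mod 13; (1|13)=+1, (7|13)=-1; (−1)^{0·2·6}·(+1)^2·(-1)^0 = +1.
v=∞: 66 > 0 and 85 > 0  ⇒  (a,b)_∞ = +1.
v=17: a=17^0·(≡15), b=17^1·(≡5) mod 17; (15|17)=+1, (5|17)=-1; (−1)^{0·1·8}·(+1)^1·(-1)^0 = +1.
v=3: a=3^1·(≡1), b=3^0·(≡1) mod 3; (1|3)=+1, (1|3)=+1; (−1)^{1·0·1}·(+1)^0·(+1)^1 = +1.
v=11: a=11^1·(≡6), b=11^2·(≡10) mod 11; (6|11)=-1, (10|11)=-1; (−1)^{1·2·5}·(-1)^2·(-1)^1 = -1.
(66, 85 / ℚ) ramifies at {2, 11}: a division algebra.

[2, 11]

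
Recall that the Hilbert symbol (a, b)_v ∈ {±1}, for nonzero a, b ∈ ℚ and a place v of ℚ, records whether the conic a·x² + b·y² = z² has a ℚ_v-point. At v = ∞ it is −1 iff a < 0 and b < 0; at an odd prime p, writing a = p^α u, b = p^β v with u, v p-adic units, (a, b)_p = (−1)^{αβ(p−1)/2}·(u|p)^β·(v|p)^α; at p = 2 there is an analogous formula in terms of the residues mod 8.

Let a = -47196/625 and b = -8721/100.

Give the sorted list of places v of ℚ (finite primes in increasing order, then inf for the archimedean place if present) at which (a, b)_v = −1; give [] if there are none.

Mod squares: a ≡ -1311, b ≡ -969. Check v ∈ {∞, 2, 3, 5, 17, 19, 23}.
v=19: a=19^1·(≡7), b=19^1·(≡7) mod 19; (7|19)=+1, (7|19)=+1; (−1)^{1·1·9}·(+1)^1·(+1)^1 = -1.
v=5: a=5^-4·(≡4), b=5^-2·(≡1) mod 5; (4|5)=+1, (1|5)=+1; (−1)^{-4·-2·2}·(+1)^-2·(+1)^-4 = +1.
v=17: a=17^0·(≡1), b=17^1·(≡10) mod 17; (1|17)=+1, (10|17)=-1; (−1)^{0·1·8}·(+1)^1·(-1)^0 = +1.
v=3: a=3^3·(≡1), b=3^3·(≡1) mod 3; (1|3)=+1, (1|3)=+1; (−1)^{3·3·1}·(+1)^3·(+1)^3 = -1.
v=2: v_2(a)=2, v_2(b)=-2; units ≡ 1, 7 (mod 8); ε·ε+αω+βω = 0·1+2·0+-2·0 ≡ 0  ⇒  (a,b)_2 = +1.
v=23: a=23^1·(≡16), b=23^0·(≡11) mod 23; (16|23)=+1, (11|23)=-1; (−1)^{1·0·11}·(+1)^0·(-1)^1 = -1.
v=∞: -1311 < 0 and -969 < 0  ⇒  (a,b)_∞ = -1.
|Ram(-1311, -969)| = 4, even; anisotropic at {3, 19, 23, ∞}.

[3, 19, 23, inf]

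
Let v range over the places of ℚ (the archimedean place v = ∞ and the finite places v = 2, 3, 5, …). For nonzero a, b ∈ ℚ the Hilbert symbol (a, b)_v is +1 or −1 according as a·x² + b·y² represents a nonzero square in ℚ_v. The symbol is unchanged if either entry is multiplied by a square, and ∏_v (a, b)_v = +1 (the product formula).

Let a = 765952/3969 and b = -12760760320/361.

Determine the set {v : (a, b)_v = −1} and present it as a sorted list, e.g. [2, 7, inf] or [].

[5, 11]

(a, b) ≡ (187, -55) mod (ℚ^×)²; places V = {2, 3, 5, 7, 11, 17, 19, ∞}.
(a,b)_3: α=-4, u≡1; β=0, v≡2 (mod 3); (1|3)=+1, (2|3)=-1; sign (−1)^0·+1^0·-1^-4 = +1.
(a,b)_19: α=0, u≡7; β=-2, v≡15 (mod 19); (7|19)=+1, (15|19)=-1; sign (−1)^0·+1^-2·-1^0 = +1.
(a,b)_5: α=0, u≡3; β=1, v≡1 (mod 5); (3|5)=-1, (1|5)=+1; sign (−1)^0·-1^1·+1^0 = -1.
(a,b)_2: α=12, β=14; u≡3, v≡1 (mod 8); ε(u)ε(v)=1·0, αω(v)=12·0, βω(u)=14·1; sum ≡ 0  ⇒  +1.
(a,b)_∞: sgn(187)=+, sgn(-55)=−, so +1.
(a,b)_7: α=-2, u≡3; β=2, v≡2 (mod 7); (3|7)=-1, (2|7)=+1; sign (−1)^0·-1^2·+1^-2 = +1.
(a,b)_11: α=1, u≡10; β=1, v≡6 (mod 11); (10|11)=-1, (6|11)=-1; sign (−1)^1·-1^1·-1^1 = -1.
(a,b)_17: α=1, u≡5; β=2, v≡9 (mod 17); (5|17)=-1, (9|17)=+1; sign (−1)^0·-1^2·+1^1 = +1.
Ram(187, -55) = {5, 11}; no ℚ_5-point on the conic.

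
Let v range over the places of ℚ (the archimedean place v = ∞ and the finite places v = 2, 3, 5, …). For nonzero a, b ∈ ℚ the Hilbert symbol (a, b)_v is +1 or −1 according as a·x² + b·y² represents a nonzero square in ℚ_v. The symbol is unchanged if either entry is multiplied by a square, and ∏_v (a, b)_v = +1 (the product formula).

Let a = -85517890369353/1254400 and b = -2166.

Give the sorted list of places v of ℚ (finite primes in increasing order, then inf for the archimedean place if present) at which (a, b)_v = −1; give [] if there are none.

Mod squares: a ≡ -57, b ≡ -6. Check v ∈ {∞, 2, 3, 5, 7, 13, 19, 29}.
v=∞: -57 < 0 and -6 < 0  ⇒  (a,b)_∞ = -1.
v=5: a=5^-2·(≡2), b=5^0·(≡4) mod 5; (2|5)=-1, (4|5)=+1; (−1)^{-2·0·2}·(-1)^0·(+1)^-2 = +1.
v=29: a=29^2·(≡28), b=29^0·(≡9) mod 29; (28|29)=+1, (9|29)=+1; (−1)^{2·0·14}·(+1)^0·(+1)^2 = +1.
v=19: a=19^5·(≡17), b=19^2·(≡13) mod 19; (17|19)=+1, (13|19)=-1; (−1)^{5·2·9}·(+1)^2·(-1)^5 = -1.
v=3: a=3^5·(≡2), b=3^1·(≡1) mod 3; (2|3)=-1, (1|3)=+1; (−1)^{5·1·1}·(-1)^1·(+1)^5 = +1.
v=7: a=7^-2·(≡6), b=7^0·(≡4) mod 7; (6|7)=-1, (4|7)=+1; (−1)^{-2·0·3}·(-1)^0·(+1)^-2 = +1.
v=13: a=13^2·(≡5), b=13^0·(≡5) mod 13; (5|13)=-1, (5|13)=-1; (−1)^{2·0·6}·(-1)^0·(-1)^2 = +1.
v=2: v_2(a)=-10, v_2(b)=1; units ≡ 7, 5 (mod 8); ε·ε+αω+βω = 1·0+-10·1+1·0 ≡ 0  ⇒  (a,b)_2 = +1.
(-57, -6 / ℚ) ramifies at {19, ∞}: a division algebra.

[19, inf]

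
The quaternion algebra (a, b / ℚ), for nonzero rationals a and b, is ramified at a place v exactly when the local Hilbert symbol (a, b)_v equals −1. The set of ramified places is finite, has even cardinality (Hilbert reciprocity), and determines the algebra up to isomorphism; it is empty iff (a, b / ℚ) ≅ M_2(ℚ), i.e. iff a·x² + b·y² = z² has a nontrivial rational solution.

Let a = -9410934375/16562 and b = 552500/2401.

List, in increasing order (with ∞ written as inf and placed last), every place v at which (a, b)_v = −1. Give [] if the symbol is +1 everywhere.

[2, 3]

Mod squares: a ≡ -510, b ≡ 221. Check v ∈ {∞, 2, 3, 5, 7, 13, 17}.
v=17: a=17^1·(≡1), b=17^1·(≡16) mod 17; (1|17)=+1, (16|17)=+1; (−1)^{1·1·8}·(+1)^1·(+1)^1 = +1.
v=3: a=3^11·(≡1), b=3^0·(≡2) mod 3; (1|3)=+1, (2|3)=-1; (−1)^{11·0·1}·(+1)^0·(-1)^11 = -1.
v=∞: -510 < 0 and 221 > 0  ⇒  (a,b)_∞ = +1.
v=2: v_2(a)=-1, v_2(b)=2; units ≡ 1, 5 (mod 8); ε·ε+αω+βω = 0·0+-1·1+2·0 ≡ 1  ⇒  (a,b)_2 = -1.
v=5: a=5^5·(≡3), b=5^4·(≡4) mod 5; (3|5)=-1, (4|5)=+1; (−1)^{5·4·2}·(-1)^4·(+1)^5 = +1.
v=13: a=13^-2·(≡4), b=13^1·(≡9) mod 13; (4|13)=+1, (9|13)=+1; (−1)^{-2·1·6}·(+1)^1·(+1)^-2 = +1.
v=7: a=7^-2·(≡2), b=7^-4·(≡4) mod 7; (2|7)=+1, (4|7)=+1; (−1)^{-2·-4·3}·(+1)^-4·(+1)^-2 = +1.
Ram(-510, 221) = {2, 3}; no ℚ_2-point on the conic.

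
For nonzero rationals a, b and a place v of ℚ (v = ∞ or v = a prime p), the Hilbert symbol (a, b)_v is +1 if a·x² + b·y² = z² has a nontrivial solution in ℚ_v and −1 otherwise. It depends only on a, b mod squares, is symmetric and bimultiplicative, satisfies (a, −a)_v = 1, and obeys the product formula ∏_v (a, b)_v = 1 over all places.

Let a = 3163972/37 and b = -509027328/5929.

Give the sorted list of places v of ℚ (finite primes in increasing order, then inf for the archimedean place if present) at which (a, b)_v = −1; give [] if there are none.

[17, 37]

(a, b) ≡ (101269, -17) mod (ℚ^×)²; places V = {2, 3, 7, 11, 17, 19, 23, 37, ∞}.
(a,b)_17: α=3, u≡5; β=1, v≡1 (mod 17); (5|17)=-1, (1|17)=+1; sign (−1)^0·-1^1·+1^3 = -1.
(a,b)_37: α=-1, u≡28; β=0, v≡15 (mod 37); (28|37)=+1, (15|37)=-1; sign (−1)^0·+1^0·-1^-1 = -1.
(a,b)_3: α=0, u≡1; β=4, v≡1 (mod 3); (1|3)=+1, (1|3)=+1; sign (−1)^0·+1^4·+1^0 = +1.
(a,b)_2: α=2, β=10; u≡5, v≡7 (mod 8); ε(u)ε(v)=0·1, αω(v)=2·0, βω(u)=10·1; sum ≡ 0  ⇒  +1.
(a,b)_∞: sgn(101269)=+, sgn(-17)=−, so +1.
(a,b)_23: α=1, u≡5; β=0, v≡9 (mod 23); (5|23)=-1, (9|23)=+1; sign (−1)^0·-1^0·+1^1 = +1.
(a,b)_7: α=1, u≡3; β=-2, v≡1 (mod 7); (3|7)=-1, (1|7)=+1; sign (−1)^0·-1^-2·+1^1 = +1.
(a,b)_11: α=0, u≡5; β=-2, v≡3 (mod 11); (5|11)=+1, (3|11)=+1; sign (−1)^0·+1^-2·+1^0 = +1.
(a,b)_19: α=0, u≡3; β=2, v≡18 (mod 19); (3|19)=-1, (18|19)=-1; sign (−1)^0·-1^2·-1^0 = +1.
|Ram(101269, -17)| = 2, even; anisotropic at {17, 37}.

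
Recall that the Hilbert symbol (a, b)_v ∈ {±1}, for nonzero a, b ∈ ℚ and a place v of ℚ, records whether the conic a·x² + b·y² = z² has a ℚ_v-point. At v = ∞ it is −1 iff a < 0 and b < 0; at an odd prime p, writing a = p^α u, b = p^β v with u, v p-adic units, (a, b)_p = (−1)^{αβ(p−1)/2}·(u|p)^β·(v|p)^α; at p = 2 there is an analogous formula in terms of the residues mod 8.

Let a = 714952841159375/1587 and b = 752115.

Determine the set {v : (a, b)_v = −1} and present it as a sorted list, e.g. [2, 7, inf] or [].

Mod squares: a ≡ 1365, b ≡ 752115. Check v ∈ {∞, 2, 3, 5, 7, 13, 19, 23, 29}.
v=∞: 1365 > 0 and 752115 > 0  ⇒  (a,b)_∞ = +1.
v=13: a=13^3·(≡1), b=13^1·(≡5) mod 13; (1|13)=+1, (5|13)=-1; (−1)^{3·1·6}·(+1)^1·(-1)^3 = -1.
v=29: a=29^2·(≡3), b=29^1·(≡9) mod 29; (3|29)=-1, (9|29)=+1; (−1)^{2·1·14}·(-1)^1·(+1)^2 = -1.
v=5: a=5^5·(≡3), b=5^1·(≡3) mod 5; (3|5)=-1, (3|5)=-1; (−1)^{5·1·2}·(-1)^1·(-1)^5 = +1.
v=19: a=19^2·(≡16), b=19^1·(≡8) mod 19; (16|19)=+1, (8|19)=-1; (−1)^{2·1·9}·(+1)^1·(-1)^2 = +1.
v=3: a=3^-1·(≡2), b=3^1·(≡1) mod 3; (2|3)=-1, (1|3)=+1; (−1)^{-1·1·1}·(-1)^1·(+1)^-1 = +1.
v=23: a=23^-2·(≡1), b=23^0·(≡15) mod 23; (1|23)=+1, (15|23)=-1; (−1)^{-2·0·11}·(+1)^0·(-1)^-2 = +1.
v=2: v_2(a)=0, v_2(b)=0; units ≡ 5, 3 (mod 8); ε·ε+αω+βω = 0·1+0·1+0·1 ≡ 0  ⇒  (a,b)_2 = +1.
v=7: a=7^3·(≡6), b=7^1·(≡2) mod 7; (6|7)=-1, (2|7)=+1; (−1)^{3·1·3}·(-1)^1·(+1)^3 = +1.
Ram(1365, 752115) = {13, 29}; no ℚ_13-point on the conic.

[13, 29]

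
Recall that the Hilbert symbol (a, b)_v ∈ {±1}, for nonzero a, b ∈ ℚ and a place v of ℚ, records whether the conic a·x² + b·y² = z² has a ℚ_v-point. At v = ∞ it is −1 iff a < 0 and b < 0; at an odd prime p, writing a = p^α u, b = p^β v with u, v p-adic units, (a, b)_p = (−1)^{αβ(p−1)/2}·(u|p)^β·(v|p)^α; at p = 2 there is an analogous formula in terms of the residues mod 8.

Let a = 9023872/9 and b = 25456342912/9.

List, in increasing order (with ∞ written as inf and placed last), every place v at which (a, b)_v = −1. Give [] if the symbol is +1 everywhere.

[11, 29]

Mod squares: a ≡ 140998, b ≡ 2353582. Check v ∈ {∞, 2, 3, 7, 11, 13, 17, 29, 31}.
v=29: a=29^1·(≡3), b=29^1·(≡24) mod 29; (3|29)=-1, (24|29)=+1; (−1)^{1·1·14}·(-1)^1·(+1)^1 = -1.
v=2: v_2(a)=7, v_2(b)=7; units ≡ 3, 7 (mod 8); ε·ε+αω+βω = 1·1+7·0+7·1 ≡ 0  ⇒  (a,b)_2 = +1.
v=31: a=31^0·(≡16), b=31^1·(≡30) mod 31; (16|31)=+1, (30|31)=-1; (−1)^{0·1·15}·(+1)^1·(-1)^0 = +1.
v=7: a=7^0·(≡2), b=7^1·(≡1) mod 7; (2|7)=+1, (1|7)=+1; (−1)^{0·1·3}·(+1)^1·(+1)^0 = +1.
v=∞: 140998 > 0 and 2353582 > 0  ⇒  (a,b)_∞ = +1.
v=3: a=3^-2·(≡1), b=3^-2·(≡1) mod 3; (1|3)=+1, (1|3)=+1; (−1)^{-2·-2·1}·(+1)^-2·(+1)^-2 = +1.
v=11: a=11^1·(≡3), b=11^1·(≡4) mod 11; (3|11)=+1, (4|11)=+1; (−1)^{1·1·5}·(+1)^1·(+1)^1 = -1.
v=13: a=13^1·(≡1), b=13^2·(≡9) mod 13; (1|13)=+1, (9|13)=+1; (−1)^{1·2·6}·(+1)^2·(+1)^1 = +1.
v=17: a=17^1·(≡16), b=17^1·(≡1) mod 17; (16|17)=+1, (1|17)=+1; (−1)^{1·1·8}·(+1)^1·(+1)^1 = +1.
Ram(140998, 2353582) = {11, 29}; no ℚ_11-point on the conic.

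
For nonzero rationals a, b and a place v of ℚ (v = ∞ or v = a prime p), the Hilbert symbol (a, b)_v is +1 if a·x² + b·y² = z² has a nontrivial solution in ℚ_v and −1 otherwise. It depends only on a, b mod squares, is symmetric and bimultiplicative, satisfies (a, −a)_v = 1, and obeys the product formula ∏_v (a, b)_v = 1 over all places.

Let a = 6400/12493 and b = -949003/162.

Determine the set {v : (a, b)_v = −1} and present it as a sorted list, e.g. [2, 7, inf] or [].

Mod squares: a ≡ 13, b ≡ -15686. Check v ∈ {∞, 2, 3, 5, 11, 13, 23, 31}.
v=2: v_2(a)=8, v_2(b)=-1; units ≡ 5, 5 (mod 8); ε·ε+αω+βω = 0·0+8·1+-1·1 ≡ 1  ⇒  (a,b)_2 = -1.
v=∞: 13 > 0 and -15686 < 0  ⇒  (a,b)_∞ = +1.
v=31: a=31^-2·(≡13), b=31^1·(≡11) mod 31; (13|31)=-1, (11|31)=-1; (−1)^{-2·1·15}·(-1)^1·(-1)^-2 = -1.
v=13: a=13^-1·(≡9), b=13^0·(≡6) mod 13; (9|13)=+1, (6|13)=-1; (−1)^{-1·0·6}·(+1)^0·(-1)^-1 = -1.
v=23: a=23^0·(≡13), b=23^1·(≡1) mod 23; (13|23)=+1, (1|23)=+1; (−1)^{0·1·11}·(+1)^1·(+1)^0 = +1.
v=5: a=5^2·(≡2), b=5^0·(≡1) mod 5; (2|5)=-1, (1|5)=+1; (−1)^{2·0·2}·(-1)^0·(+1)^2 = +1.
v=11: a=11^0·(≡8), b=11^3·(≡3) mod 11; (8|11)=-1, (3|11)=+1; (−1)^{0·3·5}·(-1)^3·(+1)^0 = -1.
v=3: a=3^0·(≡1), b=3^-4·(≡1) mod 3; (1|3)=+1, (1|3)=+1; (−1)^{0·-4·1}·(+1)^-4·(+1)^0 = +1.
Ram(13, -15686) = {2, 11, 13, 31}; no ℚ_2-point on the conic.

[2, 11, 13, 31]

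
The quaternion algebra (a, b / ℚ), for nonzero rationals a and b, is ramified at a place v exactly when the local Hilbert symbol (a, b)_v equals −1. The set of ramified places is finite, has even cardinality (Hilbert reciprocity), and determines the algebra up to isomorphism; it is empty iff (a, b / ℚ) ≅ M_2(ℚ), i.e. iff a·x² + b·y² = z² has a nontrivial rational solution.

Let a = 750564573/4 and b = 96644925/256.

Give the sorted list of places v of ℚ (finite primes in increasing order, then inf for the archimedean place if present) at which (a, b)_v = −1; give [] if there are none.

[3, 13, 29, 37, 41, 47]

Mod squares: a ≡ 6203013, b ≡ 429533. Check v ∈ {∞, 2, 3, 5, 11, 13, 19, 29, 37, 41, 47}.
v=37: a=37^1·(≡5), b=37^1·(≡9) mod 37; (5|37)=-1, (9|37)=+1; (−1)^{1·1·18}·(-1)^1·(+1)^1 = -1.
v=13: a=13^0·(≡11), b=13^1·(≡5) mod 13; (11|13)=-1, (5|13)=-1; (−1)^{0·1·6}·(-1)^1·(-1)^0 = -1.
v=5: a=5^0·(≡2), b=5^2·(≡2) mod 5; (2|5)=-1, (2|5)=-1; (−1)^{0·2·2}·(-1)^2·(-1)^0 = +1.
v=41: a=41^1·(≡19), b=41^0·(≡34) mod 41; (19|41)=-1, (34|41)=-1; (−1)^{1·0·20}·(-1)^0·(-1)^1 = -1.
v=2: v_2(a)=-2, v_2(b)=-8; units ≡ 5, 5 (mod 8); ε·ε+αω+βω = 0·0+-2·1+-8·1 ≡ 0  ⇒  (a,b)_2 = +1.
v=11: a=11^2·(≡9), b=11^0·(≡1) mod 11; (9|11)=+1, (1|11)=+1; (−1)^{2·0·5}·(+1)^0·(+1)^2 = +1.
v=29: a=29^1·(≡13), b=29^0·(≡8) mod 29; (13|29)=+1, (8|29)=-1; (−1)^{1·0·14}·(+1)^0·(-1)^1 = -1.
v=∞: 6203013 > 0 and 429533 > 0  ⇒  (a,b)_∞ = +1.
v=47: a=47^1·(≡32), b=47^1·(≡37) mod 47; (32|47)=+1, (37|47)=+1; (−1)^{1·1·23}·(+1)^1·(+1)^1 = -1.
v=19: a=19^0·(≡17), b=19^1·(≡1) mod 19; (17|19)=+1, (1|19)=+1; (−1)^{0·1·9}·(+1)^1·(+1)^0 = +1.
v=3: a=3^1·(≡2), b=3^2·(≡2) mod 3; (2|3)=-1, (2|3)=-1; (−1)^{1·2·1}·(-1)^2·(-1)^1 = -1.
|Ram(6203013, 429533)| = 6, even; anisotropic at {3, 13, 29, 37, 41, 47}.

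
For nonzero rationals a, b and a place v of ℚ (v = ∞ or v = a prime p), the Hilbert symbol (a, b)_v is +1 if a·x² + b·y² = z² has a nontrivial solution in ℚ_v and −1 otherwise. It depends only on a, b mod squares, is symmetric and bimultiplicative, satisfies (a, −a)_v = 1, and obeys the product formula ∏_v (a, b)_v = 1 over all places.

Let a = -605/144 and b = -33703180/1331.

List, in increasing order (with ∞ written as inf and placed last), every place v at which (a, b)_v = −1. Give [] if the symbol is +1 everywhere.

(a, b) ≡ (-5, -6545) mod (ℚ^×)²; places V = {2, 3, 5, 7, 11, 17, ∞}.
(a,b)_17: α=0, u≡3; β=3, v≡5 (mod 17); (3|17)=-1, (5|17)=-1; sign (−1)^0·-1^3·-1^0 = -1.
(a,b)_11: α=2, u≡6; β=-3, v≡6 (mod 11); (6|11)=-1, (6|11)=-1; sign (−1)^0·-1^-3·-1^2 = -1.
(a,b)_7: α=0, u≡1; β=3, v≡6 (mod 7); (1|7)=+1, (6|7)=-1; sign (−1)^0·+1^3·-1^0 = +1.
(a,b)_∞: sgn(-5)=−, sgn(-6545)=−, so -1.
(a,b)_3: α=-2, u≡1; β=0, v≡1 (mod 3); (1|3)=+1, (1|3)=+1; sign (−1)^0·+1^0·+1^-2 = +1.
(a,b)_5: α=1, u≡1; β=1, v≡4 (mod 5); (1|5)=+1, (4|5)=+1; sign (−1)^0·+1^1·+1^1 = +1.
(a,b)_2: α=-4, β=2; u≡3, v≡7 (mod 8); ε(u)ε(v)=1·1, αω(v)=-4·0, βω(u)=2·1; sum ≡ 1  ⇒  -1.
(-5, -6545 / ℚ) ramifies at {2, 11, 17, ∞}: a division algebra.

[2, 11, 17, inf]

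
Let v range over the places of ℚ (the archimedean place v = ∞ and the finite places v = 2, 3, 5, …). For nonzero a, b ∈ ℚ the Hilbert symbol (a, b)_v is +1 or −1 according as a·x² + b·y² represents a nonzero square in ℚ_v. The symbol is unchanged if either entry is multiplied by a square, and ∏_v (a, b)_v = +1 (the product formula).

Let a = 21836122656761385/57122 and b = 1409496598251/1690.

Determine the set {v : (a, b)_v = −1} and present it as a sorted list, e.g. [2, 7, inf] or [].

[5, 41]

(a, b) ≡ (2097970, 7310) mod (ℚ^×)²; places V = {2, 3, 5, 7, 13, 17, 23, 41, 43, ∞}.
(a,b)_17: α=3, u≡11; β=3, v≡11 (mod 17); (11|17)=-1, (11|17)=-1; sign (−1)^0·-1^3·-1^3 = +1.
(a,b)_23: α=2, u≡1; β=0, v≡22 (mod 23); (1|23)=+1, (22|23)=-1; sign (−1)^0·+1^0·-1^2 = +1.
(a,b)_13: α=-4, u≡12; β=-2, v≡4 (mod 13); (12|13)=+1, (4|13)=+1; sign (−1)^0·+1^-2·+1^-4 = +1.
(a,b)_∞: sgn(2097970)=+, sgn(7310)=+, so +1.
(a,b)_7: α=1, u≡5; β=2, v≡1 (mod 7); (5|7)=-1, (1|7)=+1; sign (−1)^0·-1^2·+1^1 = +1.
(a,b)_2: α=-1, β=-1; u≡1, v≡7 (mod 8); ε(u)ε(v)=0·1, αω(v)=-1·0, βω(u)=-1·0; sum ≡ 0  ⇒  +1.
(a,b)_3: α=4, u≡1; β=4, v≡2 (mod 3); (1|3)=+1, (2|3)=-1; sign (−1)^0·+1^4·-1^4 = +1.
(a,b)_41: α=3, u≡10; β=2, v≡17 (mod 41); (10|41)=+1, (17|41)=-1; sign (−1)^0·+1^2·-1^3 = -1.
(a,b)_5: α=1, u≡1; β=-1, v≡2 (mod 5); (1|5)=+1, (2|5)=-1; sign (−1)^0·+1^-1·-1^1 = -1.
(a,b)_43: α=1, u≡33; β=1, v≡1 (mod 43); (33|43)=-1, (1|43)=+1; sign (−1)^1·-1^1·+1^1 = +1.
(2097970, 7310 / ℚ) ramifies at {5, 41}: a division algebra.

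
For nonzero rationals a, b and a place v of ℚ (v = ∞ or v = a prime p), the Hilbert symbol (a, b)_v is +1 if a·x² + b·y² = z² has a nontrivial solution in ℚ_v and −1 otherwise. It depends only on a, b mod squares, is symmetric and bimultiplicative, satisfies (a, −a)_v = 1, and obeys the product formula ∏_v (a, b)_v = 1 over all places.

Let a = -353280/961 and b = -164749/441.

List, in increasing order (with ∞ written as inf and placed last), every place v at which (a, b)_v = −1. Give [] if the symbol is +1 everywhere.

Mod squares: a ≡ -345, b ≡ -164749. Check v ∈ {∞, 2, 3, 5, 7, 13, 19, 23, 29, 31}.
v=5: a=5^1·(≡4), b=5^0·(≡1) mod 5; (4|5)=+1, (1|5)=+1; (−1)^{1·0·2}·(+1)^0·(+1)^1 = +1.
v=∞: -345 < 0 and -164749 < 0  ⇒  (a,b)_∞ = -1.
v=7: a=7^0·(≡5), b=7^-2·(≡5) mod 7; (5|7)=-1, (5|7)=-1; (−1)^{0·-2·3}·(-1)^-2·(-1)^0 = +1.
v=2: v_2(a)=10, v_2(b)=0; units ≡ 7, 3 (mod 8); ε·ε+αω+βω = 1·1+10·1+0·0 ≡ 1  ⇒  (a,b)_2 = -1.
v=3: a=3^1·(≡2), b=3^-2·(≡2) mod 3; (2|3)=-1, (2|3)=-1; (−1)^{1·-2·1}·(-1)^-2·(-1)^1 = -1.
v=31: a=31^-2·(≡27), b=31^0·(≡20) mod 31; (27|31)=-1, (20|31)=+1; (−1)^{-2·0·15}·(-1)^0·(+1)^-2 = +1.
v=23: a=23^1·(≡13), b=23^1·(≡9) mod 23; (13|23)=+1, (9|23)=+1; (−1)^{1·1·11}·(+1)^1·(+1)^1 = -1.
v=19: a=19^0·(≡4), b=19^1·(≡3) mod 19; (4|19)=+1, (3|19)=-1; (−1)^{0·1·9}·(+1)^1·(-1)^0 = +1.
v=13: a=13^0·(≡5), b=13^1·(≡11) mod 13; (5|13)=-1, (11|13)=-1; (−1)^{0·1·6}·(-1)^1·(-1)^0 = -1.
v=29: a=29^0·(≡14), b=29^1·(≡15) mod 29; (14|29)=-1, (15|29)=-1; (−1)^{0·1·14}·(-1)^1·(-1)^0 = -1.
(-345, -164749 / ℚ) ramifies at {2, 3, 13, 23, 29, ∞}: a division algebra.

[2, 3, 13, 23, 29, inf]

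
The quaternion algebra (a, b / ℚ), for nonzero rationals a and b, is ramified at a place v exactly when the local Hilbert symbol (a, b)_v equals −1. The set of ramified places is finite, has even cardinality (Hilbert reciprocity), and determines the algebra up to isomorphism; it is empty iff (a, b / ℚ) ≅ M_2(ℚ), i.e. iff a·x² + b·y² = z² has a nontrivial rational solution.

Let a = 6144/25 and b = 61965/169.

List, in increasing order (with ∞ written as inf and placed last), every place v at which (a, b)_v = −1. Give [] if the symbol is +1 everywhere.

[2, 17]

Mod squares: a ≡ 6, b ≡ 85. Check v ∈ {∞, 2, 3, 5, 13, 17}.
v=∞: 6 > 0 and 85 > 0  ⇒  (a,b)_∞ = +1.
v=13: a=13^0·(≡5), b=13^-2·(≡7) mod 13; (5|13)=-1, (7|13)=-1; (−1)^{0·-2·6}·(-1)^-2·(-1)^0 = +1.
v=17: a=17^0·(≡3), b=17^1·(≡10) mod 17; (3|17)=-1, (10|17)=-1; (−1)^{0·1·8}·(-1)^1·(-1)^0 = -1.
v=5: a=5^-2·(≡4), b=5^1·(≡2) mod 5; (4|5)=+1, (2|5)=-1; (−1)^{-2·1·2}·(+1)^1·(-1)^-2 = +1.
v=3: a=3^1·(≡2), b=3^6·(≡1) mod 3; (2|3)=-1, (1|3)=+1; (−1)^{1·6·1}·(-1)^6·(+1)^1 = +1.
v=2: v_2(a)=11, v_2(b)=0; units ≡ 3, 5 (mod 8); ε·ε+αω+βω = 1·0+11·1+0·1 ≡ 1  ⇒  (a,b)_2 = -1.
(6, 85 / ℚ) ramifies at {2, 17}: a division algebra.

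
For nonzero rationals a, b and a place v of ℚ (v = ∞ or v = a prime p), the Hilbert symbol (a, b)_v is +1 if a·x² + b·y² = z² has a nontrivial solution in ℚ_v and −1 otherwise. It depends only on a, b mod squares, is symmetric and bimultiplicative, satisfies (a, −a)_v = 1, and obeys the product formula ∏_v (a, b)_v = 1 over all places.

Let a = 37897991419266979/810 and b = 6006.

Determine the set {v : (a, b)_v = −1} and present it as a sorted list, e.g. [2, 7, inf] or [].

[7, 11]

(a, b) ≡ (910, 6006) mod (ℚ^×)²; places V = {2, 3, 5, 7, 11, 13, 19, 29, 37, ∞}.
(a,b)_29: α=2, u≡19; β=0, v≡3 (mod 29); (19|29)=-1, (3|29)=-1; sign (−1)^0·-1^0·-1^2 = +1.
(a,b)_7: α=3, u≡2; β=1, v≡4 (mod 7); (2|7)=+1, (4|7)=+1; sign (−1)^1·+1^1·+1^3 = -1.
(a,b)_2: α=-1, β=1; u≡7, v≡3 (mod 8); ε(u)ε(v)=1·1, αω(v)=-1·1, βω(u)=1·0; sum ≡ 0  ⇒  +1.
(a,b)_3: α=-4, u≡1; β=1, v≡1 (mod 3); (1|3)=+1, (1|3)=+1; sign (−1)^0·+1^1·+1^-4 = +1.
(a,b)_19: α=2, u≡16; β=0, v≡2 (mod 19); (16|19)=+1, (2|19)=-1; sign (−1)^0·+1^0·-1^2 = +1.
(a,b)_∞: sgn(910)=+, sgn(6006)=+, so +1.
(a,b)_5: α=-1, u≡2; β=0, v≡1 (mod 5); (2|5)=-1, (1|5)=+1; sign (−1)^0·-1^0·+1^-1 = +1.
(a,b)_11: α=2, u≡2; β=1, v≡7 (mod 11); (2|11)=-1, (7|11)=-1; sign (−1)^0·-1^1·-1^2 = -1.
(a,b)_13: α=3, u≡6; β=1, v≡7 (mod 13); (6|13)=-1, (7|13)=-1; sign (−1)^0·-1^1·-1^3 = +1.
(a,b)_37: α=2, u≡24; β=0, v≡12 (mod 37); (24|37)=-1, (12|37)=+1; sign (−1)^0·-1^0·+1^2 = +1.
|Ram(910, 6006)| = 2, even; anisotropic at {7, 11}.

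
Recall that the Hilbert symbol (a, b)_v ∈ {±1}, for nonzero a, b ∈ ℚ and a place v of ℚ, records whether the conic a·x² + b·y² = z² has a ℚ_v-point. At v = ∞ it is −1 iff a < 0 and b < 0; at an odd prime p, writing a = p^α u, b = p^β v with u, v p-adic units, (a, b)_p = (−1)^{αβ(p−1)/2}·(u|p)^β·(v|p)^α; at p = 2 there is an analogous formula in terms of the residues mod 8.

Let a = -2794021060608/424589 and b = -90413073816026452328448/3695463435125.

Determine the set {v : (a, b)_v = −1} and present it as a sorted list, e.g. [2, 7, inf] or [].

Mod squares: a ≡ -58, b ≡ -285. Check v ∈ {∞, 2, 3, 5, 7, 11, 13, 19, 29}.
v=5: a=5^0·(≡3), b=5^-3·(≡2) mod 5; (3|5)=-1, (2|5)=-1; (−1)^{0·-3·2}·(-1)^-3·(-1)^0 = -1.
v=29: a=29^-1·(≡15), b=29^-2·(≡7) mod 29; (15|29)=-1, (7|29)=+1; (−1)^{-1·-2·14}·(-1)^-2·(+1)^-1 = +1.
v=7: a=7^0·(≡5), b=7^-4·(≡4) mod 7; (5|7)=-1, (4|7)=+1; (−1)^{0·-4·3}·(-1)^-4·(+1)^0 = +1.
v=2: v_2(a)=17, v_2(b)=26; units ≡ 3, 3 (mod 8); ε·ε+αω+βω = 1·1+17·1+26·1 ≡ 0  ⇒  (a,b)_2 = +1.
v=11: a=11^-4·(≡2), b=11^-4·(≡1) mod 11; (2|11)=-1, (1|11)=+1; (−1)^{-4·-4·5}·(-1)^-4·(+1)^-4 = +1.
v=19: a=19^2·(≡2), b=19^3·(≡11) mod 19; (2|19)=-1, (11|19)=+1; (−1)^{2·3·9}·(-1)^3·(+1)^2 = -1.
v=13: a=13^0·(≡6), b=13^2·(≡3) mod 13; (6|13)=-1, (3|13)=+1; (−1)^{0·2·6}·(-1)^2·(+1)^0 = +1.
v=3: a=3^10·(≡2), b=3^19·(≡1) mod 3; (2|3)=-1, (1|3)=+1; (−1)^{10·19·1}·(-1)^19·(+1)^10 = -1.
v=∞: -58 < 0 and -285 < 0  ⇒  (a,b)_∞ = -1.
Ram(-58, -285) = {3, 5, 19, ∞}; no ℚ_3-point on the conic.

[3, 5, 19, inf]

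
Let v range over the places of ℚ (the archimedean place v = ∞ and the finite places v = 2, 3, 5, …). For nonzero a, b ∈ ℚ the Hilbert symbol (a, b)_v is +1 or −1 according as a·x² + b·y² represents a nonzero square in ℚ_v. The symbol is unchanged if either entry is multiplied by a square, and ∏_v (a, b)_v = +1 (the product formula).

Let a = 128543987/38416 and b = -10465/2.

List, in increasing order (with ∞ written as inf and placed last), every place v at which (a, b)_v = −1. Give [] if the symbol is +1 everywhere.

[5, 7, 13, 17, 19, 23]

Mod squares: a ≡ 1062347, b ≡ -20930. Check v ∈ {∞, 2, 5, 7, 11, 13, 17, 19, 23}.
v=∞: 1062347 > 0 and -20930 < 0  ⇒  (a,b)_∞ = +1.
v=13: a=13^1·(≡4), b=13^1·(≡7) mod 13; (4|13)=+1, (7|13)=-1; (−1)^{1·1·6}·(+1)^1·(-1)^1 = -1.
v=7: a=7^-4·(≡6), b=7^1·(≡5) mod 7; (6|7)=-1, (5|7)=-1; (−1)^{-4·1·3}·(-1)^1·(-1)^-4 = -1.
v=17: a=17^1·(≡9), b=17^0·(≡12) mod 17; (9|17)=+1, (12|17)=-1; (−1)^{1·0·8}·(+1)^0·(-1)^1 = -1.
v=23: a=23^1·(≡5), b=23^1·(≡14) mod 23; (5|23)=-1, (14|23)=-1; (−1)^{1·1·11}·(-1)^1·(-1)^1 = -1.
v=5: a=5^0·(≡2), b=5^1·(≡1) mod 5; (2|5)=-1, (1|5)=+1; (−1)^{0·1·2}·(-1)^1·(+1)^0 = -1.
v=19: a=19^1·(≡14), b=19^0·(≡2) mod 19; (14|19)=-1, (2|19)=-1; (−1)^{1·0·9}·(-1)^0·(-1)^1 = -1.
v=2: v_2(a)=-4, v_2(b)=-1; units ≡ 3, 7 (mod 8); ε·ε+αω+βω = 1·1+-4·0+-1·1 ≡ 0  ⇒  (a,b)_2 = +1.
v=11: a=11^3·(≡2), b=11^0·(≡9) mod 11; (2|11)=-1, (9|11)=+1; (−1)^{3·0·5}·(-1)^0·(+1)^3 = +1.
(1062347, -20930 / ℚ) ramifies at {5, 7, 13, 17, 19, 23}: a division algebra.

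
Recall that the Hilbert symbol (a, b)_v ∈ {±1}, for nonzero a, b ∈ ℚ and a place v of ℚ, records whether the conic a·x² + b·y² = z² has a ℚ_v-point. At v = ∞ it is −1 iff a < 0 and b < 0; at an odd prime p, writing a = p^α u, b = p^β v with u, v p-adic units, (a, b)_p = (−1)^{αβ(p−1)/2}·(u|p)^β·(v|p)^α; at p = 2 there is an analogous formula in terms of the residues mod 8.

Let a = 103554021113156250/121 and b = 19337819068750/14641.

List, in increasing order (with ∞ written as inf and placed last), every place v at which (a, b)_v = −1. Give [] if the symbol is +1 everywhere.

(a, b) ≡ (442, 910) mod (ℚ^×)²; places V = {2, 3, 5, 7, 11, 13, 17, ∞}.
(a,b)_5: α=6, u≡2; β=5, v≡2 (mod 5); (2|5)=-1, (2|5)=-1; sign (−1)^0·-1^5·-1^6 = -1.
(a,b)_3: α=2, u≡1; β=0, v≡1 (mod 3); (1|3)=+1, (1|3)=+1; sign (−1)^0·+1^0·+1^2 = +1.
(a,b)_13: α=1, u≡7; β=1, v≡8 (mod 13); (7|13)=-1, (8|13)=-1; sign (−1)^0·-1^1·-1^1 = +1.
(a,b)_11: α=-2, u≡10; β=-4, v≡6 (mod 11); (10|11)=-1, (6|11)=-1; sign (−1)^0·-1^-4·-1^-2 = +1.
(a,b)_17: α=3, u≡4; β=2, v≡4 (mod 17); (4|17)=+1, (4|17)=+1; sign (−1)^0·+1^2·+1^3 = +1.
(a,b)_2: α=1, β=1; u≡5, v≡7 (mod 8); ε(u)ε(v)=0·1, αω(v)=1·0, βω(u)=1·1; sum ≡ 1  ⇒  -1.
(a,b)_∞: sgn(442)=+, sgn(910)=+, so +1.
(a,b)_7: α=8, u≡2; β=7, v≡4 (mod 7); (2|7)=+1, (4|7)=+1; sign (−1)^0·+1^7·+1^8 = +1.
|Ram(442, 910)| = 2, even; anisotropic at {2, 5}.

[2, 5]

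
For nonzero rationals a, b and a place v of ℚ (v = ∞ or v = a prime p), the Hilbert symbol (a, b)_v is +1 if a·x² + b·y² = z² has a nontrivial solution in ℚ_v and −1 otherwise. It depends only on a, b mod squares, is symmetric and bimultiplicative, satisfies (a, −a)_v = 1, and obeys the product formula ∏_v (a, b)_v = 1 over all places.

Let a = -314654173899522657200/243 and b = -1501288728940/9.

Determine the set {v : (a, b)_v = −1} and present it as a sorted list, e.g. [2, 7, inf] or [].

(a, b) ≡ (-21489, -7315) mod (ℚ^×)²; places V = {2, 3, 5, 7, 11, 13, 19, 29, ∞}.
(a,b)_∞: sgn(-21489)=−, sgn(-7315)=−, so -1.
(a,b)_19: α=5, u≡17; β=3, v≡18 (mod 19); (17|19)=+1, (18|19)=-1; sign (−1)^1·+1^3·-1^5 = +1.
(a,b)_7: α=2, u≡4; β=1, v≡5 (mod 7); (4|7)=+1, (5|7)=-1; sign (−1)^0·+1^1·-1^2 = +1.
(a,b)_29: α=3, u≡28; β=2, v≡25 (mod 29); (28|29)=+1, (25|29)=+1; sign (−1)^0·+1^2·+1^3 = +1.
(a,b)_2: α=4, β=2; u≡7, v≡5 (mod 8); ε(u)ε(v)=1·0, αω(v)=4·1, βω(u)=2·0; sum ≡ 0  ⇒  +1.
(a,b)_13: α=3, u≡5; β=2, v≡4 (mod 13); (5|13)=-1, (4|13)=+1; sign (−1)^0·-1^2·+1^3 = +1.
(a,b)_5: α=2, u≡4; β=1, v≡3 (mod 5); (4|5)=+1, (3|5)=-1; sign (−1)^0·+1^1·-1^2 = +1.
(a,b)_11: α=2, u≡1; β=1, v≡7 (mod 11); (1|11)=+1, (7|11)=-1; sign (−1)^0·+1^1·-1^2 = +1.
(a,b)_3: α=-5, u≡1; β=-2, v≡2 (mod 3); (1|3)=+1, (2|3)=-1; sign (−1)^0·+1^-2·-1^-5 = -1.
(-21489, -7315 / ℚ) ramifies at {3, ∞}: a division algebra.

[3, inf]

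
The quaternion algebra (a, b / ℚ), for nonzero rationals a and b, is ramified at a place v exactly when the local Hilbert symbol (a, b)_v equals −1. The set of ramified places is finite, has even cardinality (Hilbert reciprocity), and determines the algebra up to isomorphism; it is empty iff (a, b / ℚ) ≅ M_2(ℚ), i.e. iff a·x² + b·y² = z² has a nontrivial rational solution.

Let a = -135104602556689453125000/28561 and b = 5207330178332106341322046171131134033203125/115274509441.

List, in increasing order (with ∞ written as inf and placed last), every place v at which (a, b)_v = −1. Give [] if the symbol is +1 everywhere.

[2, 5, 19, 37]

Mod squares: a ≡ -1244162, b ≡ 1121285. Check v ∈ {∞, 2, 3, 5, 7, 11, 13, 17, 19, 23, 29, 37, 41, 43}.
v=19: a=19^2·(≡18), b=19^3·(≡9) mod 19; (18|19)=-1, (9|19)=+1; (−1)^{2·3·9}·(-1)^3·(+1)^2 = -1.
v=13: a=13^-4·(≡9), b=13^-4·(≡10) mod 13; (9|13)=+1, (10|13)=+1; (−1)^{-4·-4·6}·(+1)^-4·(+1)^-4 = +1.
v=29: a=29^0·(≡24), b=29^5·(≡17) mod 29; (24|29)=+1, (17|29)=-1; (−1)^{0·5·14}·(+1)^5·(-1)^0 = +1.
v=7: a=7^0·(≡4), b=7^-4·(≡1) mod 7; (4|7)=+1, (1|7)=+1; (−1)^{0·-4·3}·(+1)^-4·(+1)^0 = +1.
v=43: a=43^1·(≡19), b=43^2·(≡9) mod 43; (19|43)=-1, (9|43)=+1; (−1)^{1·2·21}·(-1)^2·(+1)^1 = +1.
v=23: a=23^1·(≡2), b=23^2·(≡13) mod 23; (2|23)=+1, (13|23)=+1; (−1)^{1·2·11}·(+1)^2·(+1)^1 = +1.
v=41: a=41^0·(≡6), b=41^-2·(≡30) mod 41; (6|41)=-1, (30|41)=-1; (−1)^{0·-2·20}·(-1)^-2·(-1)^0 = +1.
v=37: a=37^3·(≡4), b=37^5·(≡8) mod 37; (4|37)=+1, (8|37)=-1; (−1)^{3·5·18}·(+1)^5·(-1)^3 = -1.
v=17: a=17^1·(≡8), b=17^2·(≡16) mod 17; (8|17)=+1, (16|17)=+1; (−1)^{1·2·8}·(+1)^2·(+1)^1 = +1.
v=11: a=11^0·(≡4), b=11^1·(≡9) mod 11; (4|11)=+1, (9|11)=+1; (−1)^{0·1·5}·(+1)^1·(+1)^0 = +1.
v=5: a=5^14·(≡2), b=5^19·(≡2) mod 5; (2|5)=-1, (2|5)=-1; (−1)^{14·19·2}·(-1)^19·(-1)^14 = -1.
v=3: a=3^2·(≡1), b=3^2·(≡2) mod 3; (1|3)=+1, (2|3)=-1; (−1)^{2·2·1}·(+1)^2·(-1)^2 = +1.
v=2: v_2(a)=3, v_2(b)=0; units ≡ 7, 5 (mod 8); ε·ε+αω+βω = 1·0+3·1+0·0 ≡ 1  ⇒  (a,b)_2 = -1.
v=∞: -1244162 < 0 and 1121285 > 0  ⇒  (a,b)_∞ = +1.
(-1244162, 1121285 / ℚ) ramifies at {2, 5, 19, 37}: a division algebra.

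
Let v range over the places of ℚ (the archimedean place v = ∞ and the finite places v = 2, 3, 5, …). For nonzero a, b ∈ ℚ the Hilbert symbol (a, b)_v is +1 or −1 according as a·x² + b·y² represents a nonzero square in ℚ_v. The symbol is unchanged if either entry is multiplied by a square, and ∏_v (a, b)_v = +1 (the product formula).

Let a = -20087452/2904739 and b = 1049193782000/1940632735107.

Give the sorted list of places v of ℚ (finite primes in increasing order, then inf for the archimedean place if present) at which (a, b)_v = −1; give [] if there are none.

Mod squares: a ≡ -133, b ≡ 1365. Check v ∈ {∞, 2, 3, 5, 7, 11, 13, 17, 19, 23}.
v=5: a=5^0·(≡2), b=5^3·(≡3) mod 5; (2|5)=-1, (3|5)=-1; (−1)^{0·3·2}·(-1)^3·(-1)^0 = -1.
v=∞: -133 < 0 and 1365 > 0  ⇒  (a,b)_∞ = +1.
v=7: a=7^3·(≡1), b=7^9·(≡3) mod 7; (1|7)=+1, (3|7)=-1; (−1)^{3·9·3}·(+1)^9·(-1)^3 = +1.
v=23: a=23^-2·(≡21), b=23^-2·(≡8) mod 23; (21|23)=-1, (8|23)=+1; (−1)^{-2·-2·11}·(-1)^-2·(+1)^-2 = +1.
v=2: v_2(a)=2, v_2(b)=4; units ≡ 3, 5 (mod 8); ε·ε+αω+βω = 1·0+2·1+4·1 ≡ 0  ⇒  (a,b)_2 = +1.
v=11: a=11^4·(≡7), b=11^-4·(≡9) mod 11; (7|11)=-1, (9|11)=+1; (−1)^{4·-4·5}·(-1)^-4·(+1)^4 = +1.
v=3: a=3^0·(≡2), b=3^-1·(≡2) mod 3; (2|3)=-1, (2|3)=-1; (−1)^{0·-1·1}·(-1)^-1·(-1)^0 = -1.
v=19: a=19^-1·(≡10), b=19^0·(≡7) mod 19; (10|19)=-1, (7|19)=+1; (−1)^{-1·0·9}·(-1)^0·(+1)^-1 = +1.
v=17: a=17^-2·(≡5), b=17^-4·(≡10) mod 17; (5|17)=-1, (10|17)=-1; (−1)^{-2·-4·8}·(-1)^-4·(-1)^-2 = +1.
v=13: a=13^0·(≡3), b=13^1·(≡10) mod 13; (3|13)=+1, (10|13)=+1; (−1)^{0·1·6}·(+1)^1·(+1)^0 = +1.
Ram(-133, 1365) = {3, 5}; no ℚ_3-point on the conic.

[3, 5]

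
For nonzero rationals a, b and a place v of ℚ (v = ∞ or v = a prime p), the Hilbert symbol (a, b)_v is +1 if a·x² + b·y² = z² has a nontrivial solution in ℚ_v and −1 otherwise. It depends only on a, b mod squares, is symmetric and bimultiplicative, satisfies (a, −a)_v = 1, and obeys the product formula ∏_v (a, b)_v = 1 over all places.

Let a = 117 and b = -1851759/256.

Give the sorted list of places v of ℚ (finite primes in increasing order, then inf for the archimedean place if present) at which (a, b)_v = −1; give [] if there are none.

Mod squares: a ≡ 13, b ≡ -4199. Check v ∈ {∞, 2, 3, 7, 13, 17, 19}.
v=∞: 13 > 0 and -4199 < 0  ⇒  (a,b)_∞ = +1.
v=7: a=7^0·(≡5), b=7^2·(≡4) mod 7; (5|7)=-1, (4|7)=+1; (−1)^{0·2·3}·(-1)^2·(+1)^0 = +1.
v=13: a=13^1·(≡9), b=13^1·(≡7) mod 13; (9|13)=+1, (7|13)=-1; (−1)^{1·1·6}·(+1)^1·(-1)^1 = -1.
v=17: a=17^0·(≡15), b=17^1·(≡9) mod 17; (15|17)=+1, (9|17)=+1; (−1)^{0·1·8}·(+1)^1·(+1)^0 = +1.
v=3: a=3^2·(≡1), b=3^2·(≡1) mod 3; (1|3)=+1, (1|3)=+1; (−1)^{2·2·1}·(+1)^2·(+1)^2 = +1.
v=19: a=19^0·(≡3), b=19^1·(≡1) mod 19; (3|19)=-1, (1|19)=+1; (−1)^{0·1·9}·(-1)^1·(+1)^0 = -1.
v=2: v_2(a)=0, v_2(b)=-8; units ≡ 5, 1 (mod 8); ε·ε+αω+βω = 0·0+0·0+-8·1 ≡ 0  ⇒  (a,b)_2 = +1.
(13, -4199 / ℚ) ramifies at {13, 19}: a division algebra.

[13, 19]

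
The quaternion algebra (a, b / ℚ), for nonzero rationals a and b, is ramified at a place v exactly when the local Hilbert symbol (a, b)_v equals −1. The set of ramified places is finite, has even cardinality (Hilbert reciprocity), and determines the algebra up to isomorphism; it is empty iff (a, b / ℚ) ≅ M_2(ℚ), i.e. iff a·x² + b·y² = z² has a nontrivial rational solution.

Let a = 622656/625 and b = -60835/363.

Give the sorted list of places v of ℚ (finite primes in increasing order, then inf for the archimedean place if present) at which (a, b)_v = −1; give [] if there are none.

[23, 47]

(a, b) ≡ (1081, -345) mod (ℚ^×)²; places V = {2, 3, 5, 11, 23, 47, ∞}.
(a,b)_11: α=0, u≡5; β=-2, v≡2 (mod 11); (5|11)=+1, (2|11)=-1; sign (−1)^0·+1^-2·-1^0 = +1.
(a,b)_2: α=6, β=0; u≡1, v≡7 (mod 8); ε(u)ε(v)=0·1, αω(v)=6·0, βω(u)=0·0; sum ≡ 0  ⇒  +1.
(a,b)_3: α=2, u≡1; β=-1, v≡2 (mod 3); (1|3)=+1, (2|3)=-1; sign (−1)^0·+1^-1·-1^2 = +1.
(a,b)_5: α=-4, u≡1; β=1, v≡1 (mod 5); (1|5)=+1, (1|5)=+1; sign (−1)^0·+1^1·+1^-4 = +1.
(a,b)_47: α=1, u≡13; β=0, v≡23 (mod 47); (13|47)=-1, (23|47)=-1; sign (−1)^0·-1^0·-1^1 = -1.
(a,b)_∞: sgn(1081)=+, sgn(-345)=−, so +1.
(a,b)_23: α=1, u≡6; β=3, v≡1 (mod 23); (6|23)=+1, (1|23)=+1; sign (−1)^1·+1^3·+1^1 = -1.
Ram(1081, -345) = {23, 47}; no ℚ_23-point on the conic.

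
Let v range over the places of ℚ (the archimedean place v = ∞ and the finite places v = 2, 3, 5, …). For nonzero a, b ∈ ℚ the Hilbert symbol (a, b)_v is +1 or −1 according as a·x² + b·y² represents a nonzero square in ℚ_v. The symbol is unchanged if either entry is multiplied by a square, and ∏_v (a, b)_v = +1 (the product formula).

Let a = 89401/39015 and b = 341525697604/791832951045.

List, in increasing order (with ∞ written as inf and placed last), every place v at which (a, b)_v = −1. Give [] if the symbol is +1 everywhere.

[3, 5]

(a, b) ≡ (15, 5) mod (ℚ^×)²; places V = {2, 3, 5, 7, 13, 17, 19, 23, ∞}.
(a,b)_2: α=0, β=2; u≡7, v≡5 (mod 8); ε(u)ε(v)=1·0, αω(v)=0·1, βω(u)=2·0; sum ≡ 0  ⇒  +1.
(a,b)_19: α=0, u≡15; β=2, v≡9 (mod 19); (15|19)=-1, (9|19)=+1; sign (−1)^0·-1^2·+1^0 = +1.
(a,b)_3: α=-3, u≡2; β=-8, v≡2 (mod 3); (2|3)=-1, (2|3)=-1; sign (−1)^0·-1^-8·-1^-3 = -1.
(a,b)_5: α=-1, u≡2; β=-1, v≡1 (mod 5); (2|5)=-1, (1|5)=+1; sign (−1)^0·-1^-1·+1^-1 = -1.
(a,b)_17: α=-2, u≡2; β=-6, v≡14 (mod 17); (2|17)=+1, (14|17)=-1; sign (−1)^0·+1^-6·-1^-2 = +1.
(a,b)_∞: sgn(15)=+, sgn(5)=+, so +1.
(a,b)_7: α=0, u≡1; β=2, v≡3 (mod 7); (1|7)=+1, (3|7)=-1; sign (−1)^0·+1^2·-1^0 = +1.
(a,b)_23: α=2, u≡11; β=0, v≡17 (mod 23); (11|23)=-1, (17|23)=-1; sign (−1)^0·-1^0·-1^2 = +1.
(a,b)_13: α=2, u≡11; β=6, v≡6 (mod 13); (11|13)=-1, (6|13)=-1; sign (−1)^0·-1^6·-1^2 = +1.
Ram(15, 5) = {3, 5}; no ℚ_3-point on the conic.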